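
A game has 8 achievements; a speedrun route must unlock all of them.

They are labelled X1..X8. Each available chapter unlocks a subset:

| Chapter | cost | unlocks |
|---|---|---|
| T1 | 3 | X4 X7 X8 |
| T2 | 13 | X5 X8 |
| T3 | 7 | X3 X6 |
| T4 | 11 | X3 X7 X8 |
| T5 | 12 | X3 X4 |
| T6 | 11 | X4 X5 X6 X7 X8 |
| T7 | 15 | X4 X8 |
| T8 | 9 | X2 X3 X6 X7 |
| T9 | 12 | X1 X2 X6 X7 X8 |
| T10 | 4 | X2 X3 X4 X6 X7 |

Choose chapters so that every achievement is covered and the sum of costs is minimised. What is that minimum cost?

T6, T9, T10 together cover every achievement (T6 ∪ T9 ∪ T10 = {X1, X2, X3, X4, X5, X6, X7, X8}); total cost 11 + 12 + 4 = 27.
The greedy pick T10, T1, T6, T9 costs 30; no covering selection beats 27.

27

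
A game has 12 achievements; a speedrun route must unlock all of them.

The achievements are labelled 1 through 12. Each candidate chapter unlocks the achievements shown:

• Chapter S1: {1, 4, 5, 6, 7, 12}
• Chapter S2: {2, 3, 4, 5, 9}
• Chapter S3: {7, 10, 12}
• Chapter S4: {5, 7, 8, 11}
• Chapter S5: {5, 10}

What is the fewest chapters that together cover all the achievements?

4

Take {S1, S2, S4, S5}. Their union is {1, 2, 3, 4, 5, 6, 7, 8, 9, 10, 11, 12}, which is all 12 achievements.
No 3 of the 5 chapters cover everything (all 10 combinations miss at least one achievement), so 4 is optimal.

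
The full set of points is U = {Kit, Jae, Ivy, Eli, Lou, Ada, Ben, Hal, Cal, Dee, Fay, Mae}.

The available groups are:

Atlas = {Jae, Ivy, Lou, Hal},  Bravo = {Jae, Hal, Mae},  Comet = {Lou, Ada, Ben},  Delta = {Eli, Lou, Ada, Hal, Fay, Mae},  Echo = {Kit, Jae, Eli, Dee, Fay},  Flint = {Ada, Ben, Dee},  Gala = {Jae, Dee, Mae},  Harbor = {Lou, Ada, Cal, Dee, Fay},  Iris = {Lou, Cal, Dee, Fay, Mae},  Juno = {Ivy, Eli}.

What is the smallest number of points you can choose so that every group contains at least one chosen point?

H = {Jae, Eli, Lou, Dee} meets every group (each contains at least one member of H), and |H| = 4.
No choice of 3 points meets every group, so 4 is the minimum.

4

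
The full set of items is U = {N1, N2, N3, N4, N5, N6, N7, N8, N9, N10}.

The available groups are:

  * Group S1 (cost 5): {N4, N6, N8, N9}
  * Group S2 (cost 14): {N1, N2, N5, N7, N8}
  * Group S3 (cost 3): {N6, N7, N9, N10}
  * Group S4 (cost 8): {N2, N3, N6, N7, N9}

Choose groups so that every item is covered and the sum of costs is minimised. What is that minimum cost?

S1, S2, S3, S4 together cover every item (S1 ∪ S2 ∪ S3 ∪ S4 = {N1, N2, N3, N4, N5, N6, N7, N8, N9, N10}); total cost 5 + 14 + 3 + 8 = 30.
No covering selection has total cost below 30.

30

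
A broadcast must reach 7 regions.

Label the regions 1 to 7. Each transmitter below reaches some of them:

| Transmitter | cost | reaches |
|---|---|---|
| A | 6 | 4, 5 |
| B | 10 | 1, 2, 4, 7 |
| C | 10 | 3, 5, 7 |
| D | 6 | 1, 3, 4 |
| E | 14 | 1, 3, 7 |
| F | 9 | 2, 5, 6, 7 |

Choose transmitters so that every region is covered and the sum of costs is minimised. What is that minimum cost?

D, F together cover every region (D ∪ F = {1, 2, 3, 4, 5, 6, 7}); total cost 6 + 9 = 15.
No covering selection has total cost below 15.

15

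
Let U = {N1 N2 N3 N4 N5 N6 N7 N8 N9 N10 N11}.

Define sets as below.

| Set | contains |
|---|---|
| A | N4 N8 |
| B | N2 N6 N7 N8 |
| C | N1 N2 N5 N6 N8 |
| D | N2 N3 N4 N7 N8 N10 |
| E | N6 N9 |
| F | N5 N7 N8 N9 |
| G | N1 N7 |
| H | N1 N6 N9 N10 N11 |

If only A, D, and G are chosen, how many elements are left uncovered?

Union of A, D, G = {N1, N2, N3, N4, N7, N8, N10}.
Not covered: N5, N6, N9, N11 — 4 elements.

4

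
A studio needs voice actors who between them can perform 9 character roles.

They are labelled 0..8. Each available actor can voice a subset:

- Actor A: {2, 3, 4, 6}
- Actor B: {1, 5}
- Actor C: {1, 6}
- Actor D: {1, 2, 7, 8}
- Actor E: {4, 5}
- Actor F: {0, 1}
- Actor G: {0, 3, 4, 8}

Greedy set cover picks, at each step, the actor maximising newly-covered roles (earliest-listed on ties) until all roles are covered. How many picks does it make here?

4

Greedy: pick A (covers 4 new) → pick D (covers 3 new) → pick B (covers 1 new) → pick F (covers 1 new). Total picks: 4.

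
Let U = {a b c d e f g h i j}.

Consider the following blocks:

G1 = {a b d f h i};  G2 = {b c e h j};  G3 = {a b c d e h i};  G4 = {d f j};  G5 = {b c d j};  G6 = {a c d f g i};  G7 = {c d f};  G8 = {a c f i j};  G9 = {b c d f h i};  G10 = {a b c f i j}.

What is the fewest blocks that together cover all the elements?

2

G2 and G6 together: G2 ∪ G6 = {a, b, c, d, e, f, g, h, i, j} — every element is covered.
No single block has all 10 elements (the largest, G3, has 7), so 2 is optimal.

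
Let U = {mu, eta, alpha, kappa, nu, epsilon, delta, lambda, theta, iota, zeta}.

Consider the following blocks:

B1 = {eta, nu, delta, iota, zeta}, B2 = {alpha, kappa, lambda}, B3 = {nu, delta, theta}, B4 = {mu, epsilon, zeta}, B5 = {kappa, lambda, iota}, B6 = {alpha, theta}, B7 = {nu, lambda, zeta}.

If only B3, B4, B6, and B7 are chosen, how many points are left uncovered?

Union of B3, B4, B6, B7 = {mu, alpha, nu, epsilon, delta, lambda, theta, zeta}.
Not covered: eta, kappa, iota — 3 points.

3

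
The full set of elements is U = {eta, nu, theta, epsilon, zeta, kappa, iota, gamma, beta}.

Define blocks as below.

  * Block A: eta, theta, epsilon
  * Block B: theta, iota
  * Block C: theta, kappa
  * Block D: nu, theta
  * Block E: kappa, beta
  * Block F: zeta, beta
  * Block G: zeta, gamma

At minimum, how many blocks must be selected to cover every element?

5

A, B, D, E, and G cover everything between them: the union {eta, nu, theta, epsilon, zeta, kappa, iota, gamma, beta} is all of U.
Only D contains nu, so D is forced; the remaining 7 elements need at least 4 more blocks (each remaining block adds at most 2) — so at least 5 blocks are needed, and 5 is optimal.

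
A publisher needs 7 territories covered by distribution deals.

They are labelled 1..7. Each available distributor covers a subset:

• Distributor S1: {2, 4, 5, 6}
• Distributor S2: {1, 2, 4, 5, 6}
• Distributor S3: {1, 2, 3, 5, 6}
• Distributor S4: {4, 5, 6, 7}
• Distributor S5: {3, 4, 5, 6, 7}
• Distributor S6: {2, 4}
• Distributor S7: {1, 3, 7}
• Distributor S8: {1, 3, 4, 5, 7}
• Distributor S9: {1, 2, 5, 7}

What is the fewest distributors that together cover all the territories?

2

S1 and S8 together: S1 ∪ S8 = {1, 2, 3, 4, 5, 6, 7} — every territory is covered.
No single distributor has all 7 territories (the largest, S2, has 5), so 2 is optimal.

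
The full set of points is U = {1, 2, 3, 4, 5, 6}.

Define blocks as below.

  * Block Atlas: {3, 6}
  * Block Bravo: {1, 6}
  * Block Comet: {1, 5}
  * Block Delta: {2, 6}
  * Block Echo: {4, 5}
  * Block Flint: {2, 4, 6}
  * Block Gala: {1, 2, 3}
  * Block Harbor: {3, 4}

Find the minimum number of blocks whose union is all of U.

Take {Comet, Flint, Harbor}. Their union is {1, 2, 3, 4, 5, 6}, which is all 6 points.
No 2 of the 8 blocks cover everything (all 28 combinations miss at least one point), so 3 is optimal.

3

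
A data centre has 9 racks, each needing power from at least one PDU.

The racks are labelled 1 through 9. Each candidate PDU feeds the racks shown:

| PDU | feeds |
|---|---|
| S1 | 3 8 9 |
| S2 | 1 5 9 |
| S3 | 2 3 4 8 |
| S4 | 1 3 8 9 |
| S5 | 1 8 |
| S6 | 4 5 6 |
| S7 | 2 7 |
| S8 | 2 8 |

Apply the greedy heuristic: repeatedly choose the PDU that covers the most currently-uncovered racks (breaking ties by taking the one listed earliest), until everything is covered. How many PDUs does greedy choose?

4

Greedy: pick S3 (covers 4 new) → pick S2 (covers 3 new) → pick S6 (covers 1 new) → pick S7 (covers 1 new). Total picks: 4.
(The true minimum cover uses only 3 PDUs, so greedy is not optimal here.)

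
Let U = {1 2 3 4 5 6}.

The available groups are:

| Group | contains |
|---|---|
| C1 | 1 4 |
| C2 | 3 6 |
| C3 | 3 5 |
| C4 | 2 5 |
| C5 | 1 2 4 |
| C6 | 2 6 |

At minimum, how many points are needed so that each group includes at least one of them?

3

H = {4, 5, 6} meets every group (each contains at least one member of H), and |H| = 3.
The groups C1, C3, C6 are pairwise disjoint, so any hitting set needs a separate point for each — at least 3. Hence 3 is optimal.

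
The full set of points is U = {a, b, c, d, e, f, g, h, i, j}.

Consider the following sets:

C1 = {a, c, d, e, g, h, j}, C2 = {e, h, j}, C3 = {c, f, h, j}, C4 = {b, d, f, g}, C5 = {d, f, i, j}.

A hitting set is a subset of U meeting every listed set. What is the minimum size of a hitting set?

2

Take T = {f, j}. Each listed set contains at least one of these, so T is a hitting set of size 2.
The sets C2, C4 are pairwise disjoint, so any hitting set needs a separate point for each — at least 2. Hence 2 is optimal.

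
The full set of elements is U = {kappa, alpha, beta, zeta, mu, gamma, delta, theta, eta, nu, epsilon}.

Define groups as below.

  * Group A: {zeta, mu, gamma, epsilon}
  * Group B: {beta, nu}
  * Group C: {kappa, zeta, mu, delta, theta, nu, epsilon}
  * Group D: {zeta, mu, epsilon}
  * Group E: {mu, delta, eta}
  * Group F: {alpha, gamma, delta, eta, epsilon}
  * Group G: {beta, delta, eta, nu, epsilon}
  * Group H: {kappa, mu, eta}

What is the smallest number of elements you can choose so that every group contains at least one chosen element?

3

The 3 elements {beta, mu, delta} hit every group.
No choice of 2 elements meets every group, so 3 is the minimum.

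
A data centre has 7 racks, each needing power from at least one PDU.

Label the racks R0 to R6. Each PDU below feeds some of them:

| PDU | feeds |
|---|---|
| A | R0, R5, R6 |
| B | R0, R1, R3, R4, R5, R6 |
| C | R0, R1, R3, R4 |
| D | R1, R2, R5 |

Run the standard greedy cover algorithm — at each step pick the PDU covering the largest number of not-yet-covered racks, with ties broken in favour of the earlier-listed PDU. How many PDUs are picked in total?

2

Greedy: pick B (covers 6 new) → pick D (covers 1 new). Total picks: 2.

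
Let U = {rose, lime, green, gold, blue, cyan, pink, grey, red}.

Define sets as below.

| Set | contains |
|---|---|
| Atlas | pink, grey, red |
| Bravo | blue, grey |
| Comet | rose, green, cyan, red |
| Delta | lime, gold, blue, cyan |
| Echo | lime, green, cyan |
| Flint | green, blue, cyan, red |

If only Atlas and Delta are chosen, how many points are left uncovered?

Union of Atlas, Delta = {lime, gold, blue, cyan, pink, grey, red}.
Not covered: rose, green — 2 points.

2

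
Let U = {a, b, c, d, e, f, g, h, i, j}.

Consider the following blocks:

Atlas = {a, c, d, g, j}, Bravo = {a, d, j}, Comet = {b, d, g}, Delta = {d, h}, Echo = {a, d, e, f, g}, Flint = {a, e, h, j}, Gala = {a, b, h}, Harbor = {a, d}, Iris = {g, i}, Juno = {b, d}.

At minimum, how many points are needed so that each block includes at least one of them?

Take T = {a, d, g}. Each listed block contains at least one of these, so T is a hitting set of size 3.
The blocks Flint, Iris, Juno are pairwise disjoint, so any hitting set needs a separate point for each — at least 3. Hence 3 is optimal.

3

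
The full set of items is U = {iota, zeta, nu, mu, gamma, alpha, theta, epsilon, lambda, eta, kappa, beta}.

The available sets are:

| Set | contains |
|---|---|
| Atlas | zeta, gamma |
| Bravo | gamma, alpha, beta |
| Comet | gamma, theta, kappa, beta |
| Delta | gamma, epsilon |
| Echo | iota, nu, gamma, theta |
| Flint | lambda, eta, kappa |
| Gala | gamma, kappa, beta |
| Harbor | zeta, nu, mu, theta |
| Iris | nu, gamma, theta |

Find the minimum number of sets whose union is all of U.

Take {Bravo, Delta, Echo, Flint, Harbor}. Their union is {iota, zeta, nu, mu, gamma, alpha, theta, epsilon, lambda, eta, kappa, beta}, which is all 12 items.
No 4 of the 9 sets cover everything (all 126 combinations miss at least one item), so 5 is optimal.

5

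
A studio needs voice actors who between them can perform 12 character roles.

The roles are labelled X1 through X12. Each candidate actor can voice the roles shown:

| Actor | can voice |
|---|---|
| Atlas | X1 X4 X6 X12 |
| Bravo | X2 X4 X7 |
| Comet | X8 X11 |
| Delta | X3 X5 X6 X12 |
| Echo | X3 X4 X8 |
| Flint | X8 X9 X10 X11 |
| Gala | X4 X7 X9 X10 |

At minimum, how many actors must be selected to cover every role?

Atlas and Bravo and Delta and Flint together: Atlas ∪ Bravo ∪ Delta ∪ Flint = {X1, X2, X3, X4, X5, X6, X7, X8, X9, X10, X11, X12} — every role is covered.
Only Bravo contains X2, so Bravo is forced; the remaining 9 roles need at least 3 more actors (each remaining actor adds at most 4) — so at least 4 actors are needed, and 4 is optimal.

4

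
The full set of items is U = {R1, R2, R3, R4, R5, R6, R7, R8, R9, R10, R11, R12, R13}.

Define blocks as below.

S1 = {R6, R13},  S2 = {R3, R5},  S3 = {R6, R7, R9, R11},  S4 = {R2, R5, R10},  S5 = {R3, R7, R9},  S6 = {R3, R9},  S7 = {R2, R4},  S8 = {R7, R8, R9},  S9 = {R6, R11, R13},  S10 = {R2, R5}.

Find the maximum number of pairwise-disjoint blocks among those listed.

4

S1, S2, S7, S8 are pairwise disjoint (S1={R6,R13}; S2={R3,R5}; S7={R2,R4}; S8={R7,R8,R9}).
Every remaining block overlaps one of these, and no 5 of the listed blocks are pairwise disjoint, so 4 is the maximum.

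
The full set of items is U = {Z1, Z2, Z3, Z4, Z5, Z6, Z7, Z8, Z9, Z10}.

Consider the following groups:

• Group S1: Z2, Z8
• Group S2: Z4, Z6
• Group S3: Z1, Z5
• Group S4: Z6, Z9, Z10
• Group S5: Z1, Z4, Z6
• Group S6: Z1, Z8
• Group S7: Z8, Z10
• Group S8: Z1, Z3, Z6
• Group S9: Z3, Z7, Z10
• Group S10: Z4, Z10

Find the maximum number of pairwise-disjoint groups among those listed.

4

S1, S2, S3, S9 are pairwise disjoint (S1={Z2,Z8}; S2={Z4,Z6}; S3={Z1,Z5}; S9={Z3,Z7,Z10}).
Every remaining group overlaps one of these, and no 5 of the listed groups are pairwise disjoint, so 4 is the maximum.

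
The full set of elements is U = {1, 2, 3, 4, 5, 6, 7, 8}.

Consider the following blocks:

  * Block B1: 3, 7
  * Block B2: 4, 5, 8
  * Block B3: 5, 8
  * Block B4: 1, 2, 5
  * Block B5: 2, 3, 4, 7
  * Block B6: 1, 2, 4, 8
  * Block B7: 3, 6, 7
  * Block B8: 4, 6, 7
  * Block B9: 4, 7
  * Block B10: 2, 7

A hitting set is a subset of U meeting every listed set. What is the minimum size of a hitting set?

3

Take H = {1, 7, 8}. Each listed block contains at least one of these, so H is a hitting set of size 3.
No choice of 2 elements meets every block, so 3 is the minimum.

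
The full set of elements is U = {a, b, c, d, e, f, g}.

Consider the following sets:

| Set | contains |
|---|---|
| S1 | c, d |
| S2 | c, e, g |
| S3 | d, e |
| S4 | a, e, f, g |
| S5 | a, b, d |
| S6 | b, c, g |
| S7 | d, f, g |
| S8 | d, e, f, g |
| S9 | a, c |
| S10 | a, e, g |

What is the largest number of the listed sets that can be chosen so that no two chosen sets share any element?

S1, S4 are pairwise disjoint (S1={c,d}; S4={a,e,f,g}).
Every remaining set overlaps one of these, and no 3 of the listed sets are pairwise disjoint, so 2 is the maximum.

2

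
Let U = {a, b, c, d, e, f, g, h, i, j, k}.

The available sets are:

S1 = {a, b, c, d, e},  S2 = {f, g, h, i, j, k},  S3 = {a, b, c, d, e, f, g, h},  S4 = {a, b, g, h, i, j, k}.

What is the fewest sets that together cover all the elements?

2

Take {S3, S4}. Their union is {a, b, c, d, e, f, g, h, i, j, k}, which is all 11 elements.
No single set has all 11 elements (the largest, S3, has 8), so 2 is optimal.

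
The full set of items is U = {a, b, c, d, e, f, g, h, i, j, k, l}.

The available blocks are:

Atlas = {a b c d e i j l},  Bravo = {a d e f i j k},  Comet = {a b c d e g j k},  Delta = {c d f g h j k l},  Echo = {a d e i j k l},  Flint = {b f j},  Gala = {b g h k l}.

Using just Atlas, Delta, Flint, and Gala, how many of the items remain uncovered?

Union of Atlas, Delta, Flint, Gala = {a, b, c, d, e, f, g, h, i, j, k, l} — that's every item, so 0 are uncovered.

0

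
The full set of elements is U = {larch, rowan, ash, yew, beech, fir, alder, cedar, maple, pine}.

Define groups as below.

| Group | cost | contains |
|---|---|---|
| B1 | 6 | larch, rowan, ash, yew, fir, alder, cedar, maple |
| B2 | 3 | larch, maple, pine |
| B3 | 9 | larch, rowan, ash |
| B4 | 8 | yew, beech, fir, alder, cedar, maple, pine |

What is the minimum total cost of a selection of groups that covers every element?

B1, B4 together cover every element (B1 ∪ B4 = {larch, rowan, ash, yew, beech, fir, alder, cedar, maple, pine}); total cost 6 + 8 = 14.
The greedy pick B1, B2, B4 costs 17; no covering selection beats 14.

14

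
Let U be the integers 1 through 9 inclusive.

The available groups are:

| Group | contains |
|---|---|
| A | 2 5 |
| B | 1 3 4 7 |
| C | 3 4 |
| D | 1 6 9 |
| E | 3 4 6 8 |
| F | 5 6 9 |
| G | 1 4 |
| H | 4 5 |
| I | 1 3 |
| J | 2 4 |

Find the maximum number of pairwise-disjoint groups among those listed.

3

F, I, J are pairwise disjoint (F={5,6,9}; I={1,3}; J={2,4}).
Every remaining group overlaps one of these, and no 4 of the listed groups are pairwise disjoint, so 3 is the maximum.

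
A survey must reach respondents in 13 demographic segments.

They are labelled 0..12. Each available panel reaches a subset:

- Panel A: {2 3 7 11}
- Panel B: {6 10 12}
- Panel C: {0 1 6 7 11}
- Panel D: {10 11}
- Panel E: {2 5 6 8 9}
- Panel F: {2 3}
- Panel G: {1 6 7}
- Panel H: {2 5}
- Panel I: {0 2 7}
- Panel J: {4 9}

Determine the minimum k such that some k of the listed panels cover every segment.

5

Take {B, C, E, F, J}. Their union is {0, 1, 2, 3, 4, 5, 6, 7, 8, 9, 10, 11, 12}, which is all 13 segments.
No 4 of the 10 panels cover everything (all 210 combinations miss at least one segment), so 5 is optimal.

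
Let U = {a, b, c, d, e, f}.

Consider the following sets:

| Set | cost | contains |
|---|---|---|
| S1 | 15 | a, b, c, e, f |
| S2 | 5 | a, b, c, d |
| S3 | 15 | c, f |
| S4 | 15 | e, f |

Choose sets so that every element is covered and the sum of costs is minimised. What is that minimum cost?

20

S1, S2 together cover every element (S1 ∪ S2 = {a, b, c, d, e, f}); total cost 15 + 5 = 20.
No covering selection has total cost below 20.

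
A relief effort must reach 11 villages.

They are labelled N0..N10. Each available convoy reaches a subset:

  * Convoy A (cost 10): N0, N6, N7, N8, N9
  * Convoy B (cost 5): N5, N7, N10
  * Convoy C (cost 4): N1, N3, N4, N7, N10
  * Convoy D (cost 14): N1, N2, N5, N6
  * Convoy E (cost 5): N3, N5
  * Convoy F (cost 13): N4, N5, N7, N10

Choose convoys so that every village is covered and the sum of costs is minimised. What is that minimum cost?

A, C, D together cover every village (A ∪ C ∪ D = {N0, N1, N2, N3, N4, N5, N6, N7, N8, N9, N10}); total cost 10 + 4 + 14 = 28.
The greedy pick C, A, B, D costs 33; no covering selection beats 28.

28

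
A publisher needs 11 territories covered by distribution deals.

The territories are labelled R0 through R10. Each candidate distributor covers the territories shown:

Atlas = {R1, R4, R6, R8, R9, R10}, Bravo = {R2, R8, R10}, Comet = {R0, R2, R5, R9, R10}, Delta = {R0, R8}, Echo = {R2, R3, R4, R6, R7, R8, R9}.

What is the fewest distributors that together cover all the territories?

Atlas and Comet and Echo together: Atlas ∪ Comet ∪ Echo = {R0, R1, R2, R3, R4, R5, R6, R7, R8, R9, R10} — every territory is covered.
Only Atlas contains R1, so Atlas is forced; the remaining 5 territories need at least 2 more distributors (each remaining distributor adds at most 3) — so at least 3 distributors are needed, and 3 is optimal.

3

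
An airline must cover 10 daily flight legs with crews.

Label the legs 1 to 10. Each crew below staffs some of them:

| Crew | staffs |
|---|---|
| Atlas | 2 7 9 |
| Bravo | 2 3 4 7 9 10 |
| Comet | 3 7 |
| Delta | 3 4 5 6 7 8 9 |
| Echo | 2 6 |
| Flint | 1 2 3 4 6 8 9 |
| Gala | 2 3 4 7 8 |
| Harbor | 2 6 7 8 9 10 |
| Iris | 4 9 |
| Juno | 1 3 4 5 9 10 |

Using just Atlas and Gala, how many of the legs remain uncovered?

4

Union of Atlas, Gala = {2, 3, 4, 7, 8, 9}.
Not covered: 1, 5, 6, 10 — 4 legs.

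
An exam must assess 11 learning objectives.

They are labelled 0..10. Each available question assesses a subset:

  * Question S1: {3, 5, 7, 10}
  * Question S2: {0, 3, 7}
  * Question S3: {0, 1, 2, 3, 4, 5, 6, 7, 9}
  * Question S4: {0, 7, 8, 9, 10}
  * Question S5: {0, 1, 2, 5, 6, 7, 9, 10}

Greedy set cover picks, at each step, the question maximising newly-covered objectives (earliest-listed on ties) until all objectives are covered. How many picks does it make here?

Greedy: pick S3 (covers 9 new) → pick S4 (covers 2 new). Total picks: 2.

2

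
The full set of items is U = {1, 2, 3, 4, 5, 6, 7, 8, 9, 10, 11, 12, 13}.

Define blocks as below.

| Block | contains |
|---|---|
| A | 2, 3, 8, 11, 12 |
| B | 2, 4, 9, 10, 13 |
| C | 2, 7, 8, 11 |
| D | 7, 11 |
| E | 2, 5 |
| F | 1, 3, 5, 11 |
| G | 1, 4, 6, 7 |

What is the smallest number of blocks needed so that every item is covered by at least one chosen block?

4

A, B, F, and G cover everything between them: the union {1, 2, 3, 4, 5, 6, 7, 8, 9, 10, 11, 12, 13} is all of U.
No 3 of the 7 blocks cover everything (all 35 combinations miss at least one item), so 4 is optimal.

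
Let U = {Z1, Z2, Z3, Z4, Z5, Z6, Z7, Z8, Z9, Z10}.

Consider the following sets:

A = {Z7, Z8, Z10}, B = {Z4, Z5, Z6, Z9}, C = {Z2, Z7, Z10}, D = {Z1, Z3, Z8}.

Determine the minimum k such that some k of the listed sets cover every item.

B, C, and D cover everything between them: the union {Z1, Z2, Z3, Z4, Z5, Z6, Z7, Z8, Z9, Z10} is all of U.
Each set has at most 4 items, and 2·4 = 8 < 10 — so at least 3 sets are needed, and 3 is optimal.

3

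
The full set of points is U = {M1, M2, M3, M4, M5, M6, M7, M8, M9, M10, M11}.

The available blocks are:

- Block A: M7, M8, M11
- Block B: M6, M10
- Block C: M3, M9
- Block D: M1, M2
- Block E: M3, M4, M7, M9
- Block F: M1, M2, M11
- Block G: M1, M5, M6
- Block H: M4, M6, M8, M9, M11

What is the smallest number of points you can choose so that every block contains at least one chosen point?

The 4 points {M1, M3, M8, M10} hit every block.
The blocks A, B, C, D are pairwise disjoint, so any hitting set needs a separate point for each — at least 4. Hence 4 is optimal.

4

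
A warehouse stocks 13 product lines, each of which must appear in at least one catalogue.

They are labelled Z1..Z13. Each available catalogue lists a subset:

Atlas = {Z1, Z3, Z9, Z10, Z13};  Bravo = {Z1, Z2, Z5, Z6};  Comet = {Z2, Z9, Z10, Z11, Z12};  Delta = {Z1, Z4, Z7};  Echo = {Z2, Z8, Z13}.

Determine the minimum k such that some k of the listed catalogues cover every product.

Take {Atlas, Bravo, Comet, Delta, Echo}. Their union is {Z1, Z2, Z3, Z4, Z5, Z6, Z7, Z8, Z9, Z10, Z11, Z12, Z13}, which is all 13 products.
No 4 of the 5 catalogues cover everything (all 5 combinations miss at least one product), so 5 is optimal.

5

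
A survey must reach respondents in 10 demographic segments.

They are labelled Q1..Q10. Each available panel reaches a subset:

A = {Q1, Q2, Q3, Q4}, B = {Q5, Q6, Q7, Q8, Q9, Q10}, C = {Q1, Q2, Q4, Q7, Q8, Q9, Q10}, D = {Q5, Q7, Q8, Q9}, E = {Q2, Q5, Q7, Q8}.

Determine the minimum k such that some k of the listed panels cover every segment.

A and B together: A ∪ B = {Q1, Q2, Q3, Q4, Q5, Q6, Q7, Q8, Q9, Q10} — every segment is covered.
No single panel has all 10 segments (the largest, C, has 7), so 2 is optimal.

2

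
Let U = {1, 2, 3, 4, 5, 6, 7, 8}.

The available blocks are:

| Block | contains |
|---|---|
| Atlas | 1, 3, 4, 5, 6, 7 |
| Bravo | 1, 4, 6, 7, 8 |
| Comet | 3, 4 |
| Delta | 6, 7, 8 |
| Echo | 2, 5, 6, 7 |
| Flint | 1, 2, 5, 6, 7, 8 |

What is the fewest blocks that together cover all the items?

2

Comet and Flint together: Comet ∪ Flint = {1, 2, 3, 4, 5, 6, 7, 8} — every item is covered.
No single block has all 8 items (the largest, Atlas, has 6), so 2 is optimal.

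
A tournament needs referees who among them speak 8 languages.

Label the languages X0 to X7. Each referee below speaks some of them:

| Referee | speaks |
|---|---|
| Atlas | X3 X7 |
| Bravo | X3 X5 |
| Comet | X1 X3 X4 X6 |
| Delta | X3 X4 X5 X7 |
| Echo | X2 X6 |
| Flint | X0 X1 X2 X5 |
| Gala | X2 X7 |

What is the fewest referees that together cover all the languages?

Take {Comet, Flint, Gala}. Their union is {X0, X1, X2, X3, X4, X5, X6, X7}, which is all 8 languages.
Only Flint contains X0, so Flint is forced; the remaining 4 languages need at least 2 more referees (each remaining referee adds at most 3) — so at least 3 referees are needed, and 3 is optimal.

3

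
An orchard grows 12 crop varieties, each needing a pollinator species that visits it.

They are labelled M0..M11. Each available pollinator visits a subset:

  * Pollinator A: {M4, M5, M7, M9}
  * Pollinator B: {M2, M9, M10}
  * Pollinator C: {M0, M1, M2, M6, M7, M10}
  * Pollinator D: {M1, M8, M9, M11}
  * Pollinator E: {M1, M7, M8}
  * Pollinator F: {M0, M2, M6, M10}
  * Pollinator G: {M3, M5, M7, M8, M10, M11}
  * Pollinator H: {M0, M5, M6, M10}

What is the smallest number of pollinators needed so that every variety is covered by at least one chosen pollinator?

A and C and G together: A ∪ C ∪ G = {M0, M1, M2, M3, M4, M5, M6, M7, M8, M9, M10, M11} — every variety is covered.
Only G contains M3, so G is forced; the remaining 6 varieties need at least 2 more pollinators (each remaining pollinator adds at most 4) — so at least 3 pollinators are needed, and 3 is optimal.

3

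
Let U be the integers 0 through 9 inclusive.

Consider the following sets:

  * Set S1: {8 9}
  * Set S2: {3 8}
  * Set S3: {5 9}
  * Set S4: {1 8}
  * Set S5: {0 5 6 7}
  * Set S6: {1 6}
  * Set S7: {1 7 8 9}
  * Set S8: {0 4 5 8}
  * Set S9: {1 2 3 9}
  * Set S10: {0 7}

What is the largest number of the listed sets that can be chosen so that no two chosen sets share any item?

4

S2, S3, S6, S10 are pairwise disjoint (S2={3,8}; S3={5,9}; S6={1,6}; S10={0,7}).
Every remaining set overlaps one of these, and no 5 of the listed sets are pairwise disjoint, so 4 is the maximum.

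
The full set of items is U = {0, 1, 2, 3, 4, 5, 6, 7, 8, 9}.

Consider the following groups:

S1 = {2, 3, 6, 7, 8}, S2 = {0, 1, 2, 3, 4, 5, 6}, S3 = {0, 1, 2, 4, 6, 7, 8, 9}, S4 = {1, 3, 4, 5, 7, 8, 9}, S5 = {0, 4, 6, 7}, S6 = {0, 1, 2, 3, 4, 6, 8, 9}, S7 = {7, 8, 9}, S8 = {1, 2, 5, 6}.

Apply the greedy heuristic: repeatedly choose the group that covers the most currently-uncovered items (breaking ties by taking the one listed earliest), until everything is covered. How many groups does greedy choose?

2

Greedy: pick S3 (covers 8 new) → pick S2 (covers 2 new). Total picks: 2.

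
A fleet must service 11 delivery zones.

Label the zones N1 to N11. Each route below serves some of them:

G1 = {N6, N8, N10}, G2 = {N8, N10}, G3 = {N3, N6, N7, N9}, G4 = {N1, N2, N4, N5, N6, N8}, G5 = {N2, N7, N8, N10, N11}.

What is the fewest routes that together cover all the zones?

Take {G3, G4, G5}. Their union is {N1, N2, N3, N4, N5, N6, N7, N8, N9, N10, N11}, which is all 11 zones.
Only G4 contains N1, so G4 is forced; the remaining 5 zones need at least 2 more routes (each remaining route adds at most 3) — so at least 3 routes are needed, and 3 is optimal.

3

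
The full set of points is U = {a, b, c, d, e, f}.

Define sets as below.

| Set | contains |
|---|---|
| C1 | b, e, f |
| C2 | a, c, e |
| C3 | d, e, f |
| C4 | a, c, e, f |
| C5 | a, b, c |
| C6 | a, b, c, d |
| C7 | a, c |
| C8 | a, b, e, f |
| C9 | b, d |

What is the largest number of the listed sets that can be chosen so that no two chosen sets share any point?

2

C3, C5 are pairwise disjoint (C3={d,e,f}; C5={a,b,c}).
Every remaining set overlaps one of these, and no 3 of the listed sets are pairwise disjoint, so 2 is the maximum.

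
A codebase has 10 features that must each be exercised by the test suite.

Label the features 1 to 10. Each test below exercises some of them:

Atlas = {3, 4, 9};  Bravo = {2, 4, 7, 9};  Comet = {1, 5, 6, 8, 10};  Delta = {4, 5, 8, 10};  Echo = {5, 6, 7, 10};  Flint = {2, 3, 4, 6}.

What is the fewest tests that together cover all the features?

Atlas and Bravo and Comet together: Atlas ∪ Bravo ∪ Comet = {1, 2, 3, 4, 5, 6, 7, 8, 9, 10} — every feature is covered.
Only Comet contains 1, so Comet is forced; the remaining 5 features need at least 2 more tests (each remaining test adds at most 4) — so at least 3 tests are needed, and 3 is optimal.

3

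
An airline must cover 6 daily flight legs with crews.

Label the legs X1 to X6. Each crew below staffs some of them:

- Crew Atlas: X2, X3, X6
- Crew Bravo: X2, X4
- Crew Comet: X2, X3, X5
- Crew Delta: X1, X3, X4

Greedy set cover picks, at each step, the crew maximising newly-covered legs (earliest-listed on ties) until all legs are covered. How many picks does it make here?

3

Greedy: pick Atlas (covers 3 new) → pick Delta (covers 2 new) → pick Comet (covers 1 new). Total picks: 3.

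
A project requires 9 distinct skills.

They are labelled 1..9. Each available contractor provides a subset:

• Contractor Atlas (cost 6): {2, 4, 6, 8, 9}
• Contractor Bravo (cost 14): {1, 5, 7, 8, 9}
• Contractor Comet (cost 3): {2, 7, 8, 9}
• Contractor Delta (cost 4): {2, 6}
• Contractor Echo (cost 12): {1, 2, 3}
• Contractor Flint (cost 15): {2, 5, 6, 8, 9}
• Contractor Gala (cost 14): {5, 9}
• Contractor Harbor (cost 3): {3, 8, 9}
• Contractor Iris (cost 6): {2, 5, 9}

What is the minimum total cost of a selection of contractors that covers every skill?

Atlas, Bravo, Harbor together cover every skill (Atlas ∪ Bravo ∪ Harbor = {1, 2, 3, 4, 5, 6, 7, 8, 9}); total cost 6 + 14 + 3 = 23.
The greedy pick Comet, Atlas, Harbor, Iris, Echo costs 30; no covering selection beats 23.

23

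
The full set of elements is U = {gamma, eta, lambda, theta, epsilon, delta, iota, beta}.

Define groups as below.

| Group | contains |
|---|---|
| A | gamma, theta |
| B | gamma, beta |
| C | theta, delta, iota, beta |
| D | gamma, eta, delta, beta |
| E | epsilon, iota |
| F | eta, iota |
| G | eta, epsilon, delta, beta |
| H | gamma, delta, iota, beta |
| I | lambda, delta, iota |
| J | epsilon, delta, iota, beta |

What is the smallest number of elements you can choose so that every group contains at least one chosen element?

T = {gamma, iota, beta} meets every group (each contains at least one member of T), and |T| = 3.
No choice of 2 elements meets every group, so 3 is the minimum.

3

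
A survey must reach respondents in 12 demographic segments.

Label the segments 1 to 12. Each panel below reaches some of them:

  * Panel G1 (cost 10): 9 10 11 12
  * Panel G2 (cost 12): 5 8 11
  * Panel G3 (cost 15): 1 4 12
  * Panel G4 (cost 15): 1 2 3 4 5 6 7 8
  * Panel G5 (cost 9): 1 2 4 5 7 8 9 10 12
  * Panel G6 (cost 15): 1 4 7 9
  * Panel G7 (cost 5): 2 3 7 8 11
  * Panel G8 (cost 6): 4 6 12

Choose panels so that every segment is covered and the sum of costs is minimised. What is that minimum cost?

20

G5, G7, G8 together cover every segment (G5 ∪ G7 ∪ G8 = {1, 2, 3, 4, 5, 6, 7, 8, 9, 10, 11, 12}); total cost 9 + 5 + 6 = 20.
No covering selection has total cost below 20.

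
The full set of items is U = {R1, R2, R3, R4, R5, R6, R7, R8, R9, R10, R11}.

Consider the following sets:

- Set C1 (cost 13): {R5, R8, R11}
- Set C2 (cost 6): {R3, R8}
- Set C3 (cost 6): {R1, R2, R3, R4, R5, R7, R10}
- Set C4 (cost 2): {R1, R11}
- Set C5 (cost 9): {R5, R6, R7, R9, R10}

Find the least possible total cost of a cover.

23

C2, C3, C4, C5 together cover every item (C2 ∪ C3 ∪ C4 ∪ C5 = {R1, R2, R3, R4, R5, R6, R7, R8, R9, R10, R11}); total cost 6 + 6 + 2 + 9 = 23.
No covering selection has total cost below 23.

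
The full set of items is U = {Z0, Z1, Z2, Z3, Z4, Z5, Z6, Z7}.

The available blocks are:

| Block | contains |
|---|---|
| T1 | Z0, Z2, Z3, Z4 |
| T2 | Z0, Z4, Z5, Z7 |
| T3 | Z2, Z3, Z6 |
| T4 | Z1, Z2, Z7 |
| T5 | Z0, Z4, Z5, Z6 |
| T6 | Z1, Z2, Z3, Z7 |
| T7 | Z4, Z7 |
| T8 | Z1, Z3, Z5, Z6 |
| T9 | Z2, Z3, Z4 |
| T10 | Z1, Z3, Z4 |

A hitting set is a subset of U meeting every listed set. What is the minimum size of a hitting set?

H = {Z2, Z4, Z6} meets every block (each contains at least one member of H), and |H| = 3.
No choice of 2 items meets every block, so 3 is the minimum.

3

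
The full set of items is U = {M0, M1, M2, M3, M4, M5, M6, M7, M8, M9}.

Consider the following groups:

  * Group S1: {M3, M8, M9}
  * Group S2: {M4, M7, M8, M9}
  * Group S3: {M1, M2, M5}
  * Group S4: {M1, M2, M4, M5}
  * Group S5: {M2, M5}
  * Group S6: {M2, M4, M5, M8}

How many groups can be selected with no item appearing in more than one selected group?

2

S1, S5 are pairwise disjoint (S1={M3,M8,M9}; S5={M2,M5}).
Every remaining group overlaps one of these, and no 3 of the listed groups are pairwise disjoint, so 2 is the maximum.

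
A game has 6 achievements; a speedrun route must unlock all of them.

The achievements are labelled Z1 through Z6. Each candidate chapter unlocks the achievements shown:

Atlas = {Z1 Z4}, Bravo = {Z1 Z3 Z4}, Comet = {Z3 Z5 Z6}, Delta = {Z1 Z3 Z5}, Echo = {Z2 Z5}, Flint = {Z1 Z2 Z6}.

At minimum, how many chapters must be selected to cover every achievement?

Take {Bravo, Comet, Echo}. Their union is {Z1, Z2, Z3, Z4, Z5, Z6}, which is all 6 achievements.
No 2 of the 6 chapters cover everything (all 15 combinations miss at least one achievement), so 3 is optimal.

3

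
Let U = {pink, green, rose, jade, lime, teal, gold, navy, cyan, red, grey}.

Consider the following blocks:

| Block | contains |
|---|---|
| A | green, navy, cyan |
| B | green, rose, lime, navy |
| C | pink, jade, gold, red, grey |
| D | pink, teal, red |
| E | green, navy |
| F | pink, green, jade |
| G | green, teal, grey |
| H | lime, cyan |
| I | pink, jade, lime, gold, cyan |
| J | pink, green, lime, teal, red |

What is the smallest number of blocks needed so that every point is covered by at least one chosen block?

B, C, H, and J cover everything between them: the union {pink, green, rose, jade, lime, teal, gold, navy, cyan, red, grey} is all of U.
No 3 of the 10 blocks cover everything (all 120 combinations miss at least one point), so 4 is optimal.

4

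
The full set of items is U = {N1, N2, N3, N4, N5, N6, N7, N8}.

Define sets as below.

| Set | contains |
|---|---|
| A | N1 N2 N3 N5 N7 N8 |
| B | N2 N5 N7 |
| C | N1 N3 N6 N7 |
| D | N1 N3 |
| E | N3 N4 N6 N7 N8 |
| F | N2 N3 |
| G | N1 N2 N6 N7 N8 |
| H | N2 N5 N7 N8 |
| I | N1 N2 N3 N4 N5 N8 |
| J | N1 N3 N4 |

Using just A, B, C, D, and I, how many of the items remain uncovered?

Union of A, B, C, D, I = {N1, N2, N3, N4, N5, N6, N7, N8} — that's every item, so 0 are uncovered.

0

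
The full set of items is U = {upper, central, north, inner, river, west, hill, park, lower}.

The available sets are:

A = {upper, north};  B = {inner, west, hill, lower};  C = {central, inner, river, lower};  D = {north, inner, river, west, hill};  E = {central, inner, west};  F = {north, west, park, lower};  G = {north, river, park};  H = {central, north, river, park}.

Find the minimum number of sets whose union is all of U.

A, B, and H cover everything between them: the union {upper, central, north, inner, river, west, hill, park, lower} is all of U.
Only A contains upper, so A is forced; the remaining 7 items need at least 2 more sets (each remaining set adds at most 4) — so at least 3 sets are needed, and 3 is optimal.

3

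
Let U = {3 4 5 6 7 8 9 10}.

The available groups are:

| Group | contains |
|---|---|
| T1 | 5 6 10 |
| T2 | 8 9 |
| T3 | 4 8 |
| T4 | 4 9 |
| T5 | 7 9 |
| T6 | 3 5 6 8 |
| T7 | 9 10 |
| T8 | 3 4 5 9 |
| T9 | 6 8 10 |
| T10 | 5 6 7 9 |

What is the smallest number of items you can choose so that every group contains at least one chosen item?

Take H = {4, 6, 9}. Each listed group contains at least one of these, so H is a hitting set of size 3.
The groups T1, T3, T5 are pairwise disjoint, so any hitting set needs a separate item for each — at least 3. Hence 3 is optimal.

3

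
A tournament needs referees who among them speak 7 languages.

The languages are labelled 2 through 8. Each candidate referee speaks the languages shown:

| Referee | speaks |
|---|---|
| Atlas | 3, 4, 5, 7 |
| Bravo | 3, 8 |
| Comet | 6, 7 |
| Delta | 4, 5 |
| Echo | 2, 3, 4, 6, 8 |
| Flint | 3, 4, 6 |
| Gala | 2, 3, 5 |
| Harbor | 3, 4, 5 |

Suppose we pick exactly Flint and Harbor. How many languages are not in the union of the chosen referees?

3

Union of Flint, Harbor = {3, 4, 5, 6}.
Not covered: 2, 7, 8 — 3 languages.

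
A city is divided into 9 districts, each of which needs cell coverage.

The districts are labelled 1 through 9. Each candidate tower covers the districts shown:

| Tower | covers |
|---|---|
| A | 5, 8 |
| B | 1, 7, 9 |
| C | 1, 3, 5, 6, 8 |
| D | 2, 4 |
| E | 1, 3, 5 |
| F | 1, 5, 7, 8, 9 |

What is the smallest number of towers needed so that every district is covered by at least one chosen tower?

3

B and C and D together: B ∪ C ∪ D = {1, 2, 3, 4, 5, 6, 7, 8, 9} — every district is covered.
Only D contains 2, so D is forced; the remaining 7 districts need at least 2 more towers (each remaining tower adds at most 5) — so at least 3 towers are needed, and 3 is optimal.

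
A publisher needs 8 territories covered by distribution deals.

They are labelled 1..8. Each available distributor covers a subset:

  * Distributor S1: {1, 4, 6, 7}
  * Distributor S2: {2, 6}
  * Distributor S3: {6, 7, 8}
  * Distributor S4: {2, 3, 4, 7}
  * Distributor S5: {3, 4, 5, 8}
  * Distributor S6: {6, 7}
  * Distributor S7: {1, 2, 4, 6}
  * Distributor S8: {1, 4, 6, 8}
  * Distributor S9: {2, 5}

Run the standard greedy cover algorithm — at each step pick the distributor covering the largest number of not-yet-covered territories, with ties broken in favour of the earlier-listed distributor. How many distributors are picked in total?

Greedy: pick S1 (covers 4 new) → pick S5 (covers 3 new) → pick S2 (covers 1 new). Total picks: 3.

3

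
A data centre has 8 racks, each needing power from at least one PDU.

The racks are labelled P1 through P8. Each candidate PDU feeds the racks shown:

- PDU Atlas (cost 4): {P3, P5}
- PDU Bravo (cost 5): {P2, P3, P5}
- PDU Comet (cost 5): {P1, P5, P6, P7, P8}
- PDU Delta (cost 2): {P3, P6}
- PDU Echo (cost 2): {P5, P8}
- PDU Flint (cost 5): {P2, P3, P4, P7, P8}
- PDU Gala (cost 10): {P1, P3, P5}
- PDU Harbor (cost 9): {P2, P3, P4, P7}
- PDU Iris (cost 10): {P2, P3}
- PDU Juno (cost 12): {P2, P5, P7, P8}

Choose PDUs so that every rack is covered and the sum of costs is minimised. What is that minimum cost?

10

Comet, Flint together cover every rack (Comet ∪ Flint = {P1, P2, P3, P4, P5, P6, P7, P8}); total cost 5 + 5 = 10.
No covering selection has total cost below 10.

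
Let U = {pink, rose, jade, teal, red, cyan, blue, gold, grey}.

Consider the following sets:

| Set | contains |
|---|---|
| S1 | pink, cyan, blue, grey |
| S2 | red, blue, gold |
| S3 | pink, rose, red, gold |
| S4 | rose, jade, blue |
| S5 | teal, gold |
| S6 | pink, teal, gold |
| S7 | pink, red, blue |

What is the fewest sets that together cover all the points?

S1, S3, S4, and S6 cover everything between them: the union {pink, rose, jade, teal, red, cyan, blue, gold, grey} is all of U.
No 3 of the 7 sets cover everything (all 35 combinations miss at least one point), so 4 is optimal.

4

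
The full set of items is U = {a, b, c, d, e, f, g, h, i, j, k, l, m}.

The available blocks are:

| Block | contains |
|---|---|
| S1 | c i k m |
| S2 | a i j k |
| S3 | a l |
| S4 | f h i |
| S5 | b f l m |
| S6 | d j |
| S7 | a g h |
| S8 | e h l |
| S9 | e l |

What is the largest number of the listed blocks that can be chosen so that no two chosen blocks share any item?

S1, S6, S7, S9 are pairwise disjoint (S1={c,i,k,m}; S6={d,j}; S7={a,g,h}; S9={e,l}).
Every remaining block overlaps one of these, and no 5 of the listed blocks are pairwise disjoint, so 4 is the maximum.

4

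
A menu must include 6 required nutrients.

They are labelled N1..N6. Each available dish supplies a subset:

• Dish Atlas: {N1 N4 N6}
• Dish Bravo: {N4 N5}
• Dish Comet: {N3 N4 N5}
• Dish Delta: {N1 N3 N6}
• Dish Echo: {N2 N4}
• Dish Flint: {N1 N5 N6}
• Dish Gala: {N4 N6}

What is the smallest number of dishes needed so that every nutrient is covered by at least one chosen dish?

3

Bravo and Delta and Echo together: Bravo ∪ Delta ∪ Echo = {N1, N2, N3, N4, N5, N6} — every nutrient is covered.
Only Echo contains N2, so Echo is forced; the remaining 4 nutrients need at least 2 more dishes (each remaining dish adds at most 3) — so at least 3 dishes are needed, and 3 is optimal.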